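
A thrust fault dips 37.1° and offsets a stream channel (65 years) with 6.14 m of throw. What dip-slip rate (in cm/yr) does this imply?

15.7 cm/yr

dip-slip = throw / sin(dip) = 6.14 m / sin(37.1°) = 10.18 m
rate = 10.18 m / 65 years = 0.157 m/yr = 15.7 cm/yr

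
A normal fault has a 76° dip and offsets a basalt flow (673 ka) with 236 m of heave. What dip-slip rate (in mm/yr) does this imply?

1.45 mm/yr

dip-slip = heave / cos(dip) = 236 m / cos(76°) = 975.5 m
rate = 975.5 m / 673 ka = 0.00145 m/yr = 1.45 mm/yr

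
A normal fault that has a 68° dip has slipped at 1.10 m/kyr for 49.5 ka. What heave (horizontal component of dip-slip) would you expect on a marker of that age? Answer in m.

dip-slip = rate × time = 1.10 m/kyr × 49.5 ka = 54.45 m
heave = dip-slip × cos(dip) = 54.45 × cos(68°) = 20.4 m

20.4 m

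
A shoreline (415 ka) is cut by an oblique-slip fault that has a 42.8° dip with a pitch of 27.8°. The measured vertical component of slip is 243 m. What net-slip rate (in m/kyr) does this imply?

1.85 m/kyr

dip-slip = throw / sin(dip) = 243 / sin(42.8°) = 357.6 m
net slip = dip-slip / sin(rake) = 357.6 / sin(27.8°) = 766.8 m
rate = 766.8 m / 415 ka = 0.00185 m/yr = 1.85 m/kyr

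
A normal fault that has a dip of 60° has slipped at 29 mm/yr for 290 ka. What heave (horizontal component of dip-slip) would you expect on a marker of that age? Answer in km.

dip-slip = rate × time = 29 mm/yr × 290 ka = 8410 m
heave = dip-slip × cos(dip) = 8410 × cos(60°) = 4210 m = 4.21 km

4.21 km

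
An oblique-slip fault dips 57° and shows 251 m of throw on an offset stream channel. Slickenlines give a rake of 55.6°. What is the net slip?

363 m

dip-slip = throw / sin(dip) = 251 / sin(57°) = 299.3 m
net slip = dip-slip / sin(rake) = 299.3 / sin(55.6°) = 363 m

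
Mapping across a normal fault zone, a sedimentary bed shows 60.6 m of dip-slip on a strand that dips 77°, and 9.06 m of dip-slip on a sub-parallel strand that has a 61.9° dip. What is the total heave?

17.9 m

heave_A = 60.6 × cos(77°) = 13.63 m
heave_B = 9.06 × cos(61.9°) = 4.267 m
total = 13.63 + 4.267 = 17.9 m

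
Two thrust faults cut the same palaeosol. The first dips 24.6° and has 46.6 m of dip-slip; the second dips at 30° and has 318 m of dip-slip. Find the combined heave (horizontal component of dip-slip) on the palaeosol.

heave_A = 46.6 × cos(24.6°) = 42.37 m
heave_B = 318 × cos(30°) = 275.4 m
total = 42.37 + 275.4 = 318 m

318 m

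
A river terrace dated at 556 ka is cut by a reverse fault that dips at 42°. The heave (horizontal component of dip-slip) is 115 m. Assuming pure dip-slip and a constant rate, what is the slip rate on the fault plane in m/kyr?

0.278 m/kyr

dip-slip = heave / cos(dip) = 115 m / cos(42°) = 154.7 m
rate = 154.7 m / 556 ka = 0.000278 m/yr = 0.278 m/kyr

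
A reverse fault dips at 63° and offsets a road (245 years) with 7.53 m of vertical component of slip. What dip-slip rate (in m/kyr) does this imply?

34.5 m/kyr

dip-slip = throw / sin(dip) = 7.53 m / sin(63°) = 8.451 m
rate = 8.451 m / 245 years = 0.0345 m/yr = 34.5 m/kyr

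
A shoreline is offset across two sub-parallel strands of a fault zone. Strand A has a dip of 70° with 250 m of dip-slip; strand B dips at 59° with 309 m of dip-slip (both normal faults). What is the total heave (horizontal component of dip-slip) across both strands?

heave_A = 250 × cos(70°) = 85.51 m
heave_B = 309 × cos(59°) = 159.1 m
total = 85.51 + 159.1 = 245 m

245 m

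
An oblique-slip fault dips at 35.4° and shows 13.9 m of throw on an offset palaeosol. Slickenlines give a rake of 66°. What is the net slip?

26.3 m

dip-slip = throw / sin(dip) = 13.9 / sin(35.4°) = 24 m
net slip = dip-slip / sin(rake) = 24 / sin(66°) = 26.3 m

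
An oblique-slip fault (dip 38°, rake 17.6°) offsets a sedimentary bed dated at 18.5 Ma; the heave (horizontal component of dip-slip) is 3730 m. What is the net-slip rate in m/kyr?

dip-slip = heave / cos(dip) = 3730 / cos(38°) = 4733 m
net slip = dip-slip / sin(rake) = 4733 / sin(17.6°) = 15650 m
rate = 15650 m / 18.5 Ma = 0.000846 m/yr = 0.846 m/kyr

0.846 m/kyr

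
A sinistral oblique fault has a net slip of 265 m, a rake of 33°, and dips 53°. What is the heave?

86.9 m

dip-slip = net slip × sin(rake) = 265 m × sin(33°) = 144.3 m
heave = dip-slip × cos(dip) = 144.3 × cos(53°) = 86.9 m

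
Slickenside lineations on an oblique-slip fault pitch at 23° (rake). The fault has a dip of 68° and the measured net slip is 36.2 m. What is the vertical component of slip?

dip-slip = net slip × sin(rake) = 36.2 m × sin(23°) = 14.14 m
throw = dip-slip × sin(dip) = 14.14 × sin(68°) = 13.1 m

13.1 m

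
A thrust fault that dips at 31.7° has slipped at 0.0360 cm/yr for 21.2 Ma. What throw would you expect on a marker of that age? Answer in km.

4.01 km

dip-slip = rate × time = 0.0360 cm/yr × 21.2 Ma = 7632 m
throw = dip-slip × sin(dip) = 7632 × sin(31.7°) = 4010 m = 4.01 km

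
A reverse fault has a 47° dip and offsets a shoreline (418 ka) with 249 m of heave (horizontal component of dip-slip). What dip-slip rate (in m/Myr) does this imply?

dip-slip = heave / cos(dip) = 249 m / cos(47°) = 365.1 m
rate = 365.1 m / 418 ka = 0.000873 m/yr = 873 m/Myr

873 m/Myr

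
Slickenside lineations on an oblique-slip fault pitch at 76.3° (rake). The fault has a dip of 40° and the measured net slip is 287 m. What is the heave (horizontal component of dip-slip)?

dip-slip = net slip × sin(rake) = 287 m × sin(76.3°) = 278.8 m
heave = dip-slip × cos(dip) = 278.8 × cos(40°) = 214 m

214 m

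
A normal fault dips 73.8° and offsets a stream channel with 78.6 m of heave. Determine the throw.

throw = heave × tan(dip) = 78.6 × tan(73.8°) = 271 m

271 m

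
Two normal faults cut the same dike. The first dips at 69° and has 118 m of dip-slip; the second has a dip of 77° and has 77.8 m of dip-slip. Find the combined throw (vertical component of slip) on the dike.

throw_A = 118 × sin(69°) = 110.2 m
throw_B = 77.8 × sin(77°) = 75.81 m
total = 110.2 + 75.81 = 186 m

186 m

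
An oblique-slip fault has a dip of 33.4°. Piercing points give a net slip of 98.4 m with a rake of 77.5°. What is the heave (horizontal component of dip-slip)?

80.2 m

dip-slip = net slip × sin(rake) = 98.4 m × sin(77.5°) = 96.07 m
heave = dip-slip × cos(dip) = 96.07 × cos(33.4°) = 80.2 m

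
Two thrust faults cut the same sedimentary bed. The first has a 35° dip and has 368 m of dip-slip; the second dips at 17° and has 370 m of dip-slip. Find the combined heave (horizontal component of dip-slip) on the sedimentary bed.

655 m

heave_A = 368 × cos(35°) = 301.4 m
heave_B = 370 × cos(17°) = 353.8 m
total = 301.4 + 353.8 = 655 m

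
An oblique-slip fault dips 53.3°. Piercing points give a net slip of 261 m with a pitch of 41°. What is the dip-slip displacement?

dip-slip = net slip × sin(rake) = 261 m × sin(41°) = 171 m

171 m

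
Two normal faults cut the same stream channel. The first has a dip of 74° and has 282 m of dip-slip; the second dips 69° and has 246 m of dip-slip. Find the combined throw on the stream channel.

501 m

throw_A = 282 × sin(74°) = 271.1 m
throw_B = 246 × sin(69°) = 229.7 m
total = 271.1 + 229.7 = 501 m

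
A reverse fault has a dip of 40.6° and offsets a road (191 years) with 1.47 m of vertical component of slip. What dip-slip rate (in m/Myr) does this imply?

11800 m/Myr

dip-slip = throw / sin(dip) = 1.47 m / sin(40.6°) = 2.259 m
rate = 2.259 m / 191 years = 0.0118 m/yr = 11800 m/Myr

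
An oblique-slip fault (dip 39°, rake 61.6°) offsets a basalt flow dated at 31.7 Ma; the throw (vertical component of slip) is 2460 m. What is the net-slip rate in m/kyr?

dip-slip = throw / sin(dip) = 2460 / sin(39°) = 3909 m
net slip = dip-slip / sin(rake) = 3909 / sin(61.6°) = 4444 m
rate = 4444 m / 31.7 Ma = 0.000140 m/yr = 0.140 m/kyr

0.140 m/kyr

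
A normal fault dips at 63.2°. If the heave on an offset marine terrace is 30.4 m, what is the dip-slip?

dip-slip = heave / cos(dip) = 30.4 / cos(63.2°) = 67.4 m

67.4 m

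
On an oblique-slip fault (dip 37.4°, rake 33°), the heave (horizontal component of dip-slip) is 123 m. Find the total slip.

284 m

dip-slip = heave / cos(dip) = 123 / cos(37.4°) = 154.8 m
net slip = dip-slip / sin(rake) = 154.8 / sin(33°) = 284 m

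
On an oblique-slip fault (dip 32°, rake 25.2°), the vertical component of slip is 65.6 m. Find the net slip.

dip-slip = throw / sin(dip) = 65.6 / sin(32°) = 123.8 m
net slip = dip-slip / sin(rake) = 123.8 / sin(25.2°) = 291 m

291 m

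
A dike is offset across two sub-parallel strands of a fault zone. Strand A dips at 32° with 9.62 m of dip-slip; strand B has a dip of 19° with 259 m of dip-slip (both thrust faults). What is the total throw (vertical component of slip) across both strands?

throw_A = 9.62 × sin(32°) = 5.098 m
throw_B = 259 × sin(19°) = 84.32 m
total = 5.098 + 84.32 = 89.4 m

89.4 m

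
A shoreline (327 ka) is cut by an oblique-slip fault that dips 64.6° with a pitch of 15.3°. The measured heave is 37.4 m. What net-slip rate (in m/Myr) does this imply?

1010 m/Myr

dip-slip = heave / cos(dip) = 37.4 / cos(64.6°) = 87.19 m
net slip = dip-slip / sin(rake) = 87.19 / sin(15.3°) = 330.4 m
rate = 330.4 m / 327 ka = 0.00101 m/yr = 1010 m/Myr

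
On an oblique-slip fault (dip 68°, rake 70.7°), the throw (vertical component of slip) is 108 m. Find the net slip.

dip-slip = throw / sin(dip) = 108 / sin(68°) = 116.5 m
net slip = dip-slip / sin(rake) = 116.5 / sin(70.7°) = 123 m

123 m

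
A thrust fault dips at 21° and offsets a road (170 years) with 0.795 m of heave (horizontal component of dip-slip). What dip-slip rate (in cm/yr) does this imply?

0.501 cm/yr

dip-slip = heave / cos(dip) = 0.795 m / cos(21°) = 0.8516 m
rate = 0.8516 m / 170 years = 0.00501 m/yr = 0.501 cm/yr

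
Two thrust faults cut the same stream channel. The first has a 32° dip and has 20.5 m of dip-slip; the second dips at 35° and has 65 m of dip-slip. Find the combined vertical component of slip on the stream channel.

48.1 m

throw_A = 20.5 × sin(32°) = 10.86 m
throw_B = 65 × sin(35°) = 37.28 m
total = 10.86 + 37.28 = 48.1 m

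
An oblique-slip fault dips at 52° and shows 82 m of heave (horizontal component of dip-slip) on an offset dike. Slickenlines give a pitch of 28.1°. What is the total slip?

283 m

dip-slip = heave / cos(dip) = 82 / cos(52°) = 133.2 m
net slip = dip-slip / sin(rake) = 133.2 / sin(28.1°) = 283 m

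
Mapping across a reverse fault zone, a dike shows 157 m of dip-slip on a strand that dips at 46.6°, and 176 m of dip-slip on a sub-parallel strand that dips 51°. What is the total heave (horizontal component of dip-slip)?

219 m

heave_A = 157 × cos(46.6°) = 107.9 m
heave_B = 176 × cos(51°) = 110.8 m
total = 107.9 + 110.8 = 219 m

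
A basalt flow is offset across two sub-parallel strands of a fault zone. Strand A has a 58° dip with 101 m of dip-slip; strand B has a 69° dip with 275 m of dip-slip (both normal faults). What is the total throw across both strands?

342 m

throw_A = 101 × sin(58°) = 85.65 m
throw_B = 275 × sin(69°) = 256.7 m
total = 85.65 + 256.7 = 342 m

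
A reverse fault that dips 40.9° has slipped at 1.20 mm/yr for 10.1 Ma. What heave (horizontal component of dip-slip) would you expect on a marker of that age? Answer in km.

dip-slip = rate × time = 1.20 mm/yr × 10.1 Ma = 12120 m
heave = dip-slip × cos(dip) = 12120 × cos(40.9°) = 9160 m = 9.16 km

9.16 km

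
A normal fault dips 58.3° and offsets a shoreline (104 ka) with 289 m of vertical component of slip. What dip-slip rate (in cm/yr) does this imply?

dip-slip = throw / sin(dip) = 289 m / sin(58.3°) = 339.7 m
rate = 339.7 m / 104 ka = 0.00327 m/yr = 0.327 cm/yr

0.327 cm/yr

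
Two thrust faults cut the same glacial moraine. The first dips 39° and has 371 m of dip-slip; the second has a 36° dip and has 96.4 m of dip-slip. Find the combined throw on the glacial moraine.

throw_A = 371 × sin(39°) = 233.5 m
throw_B = 96.4 × sin(36°) = 56.66 m
total = 233.5 + 56.66 = 290 m

290 m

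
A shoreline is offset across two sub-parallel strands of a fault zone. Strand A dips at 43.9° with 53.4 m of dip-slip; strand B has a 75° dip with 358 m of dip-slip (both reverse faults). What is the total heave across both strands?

heave_A = 53.4 × cos(43.9°) = 38.48 m
heave_B = 358 × cos(75°) = 92.66 m
total = 38.48 + 92.66 = 131 m

131 m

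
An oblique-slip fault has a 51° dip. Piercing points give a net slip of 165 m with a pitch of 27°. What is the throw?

dip-slip = net slip × sin(rake) = 165 m × sin(27°) = 74.91 m
throw = dip-slip × sin(dip) = 74.91 × sin(51°) = 58.2 m

58.2 m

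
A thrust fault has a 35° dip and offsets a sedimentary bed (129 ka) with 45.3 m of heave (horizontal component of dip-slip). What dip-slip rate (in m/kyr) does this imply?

0.429 m/kyr

dip-slip = heave / cos(dip) = 45.3 m / cos(35°) = 55.30 m
rate = 55.30 m / 129 ka = 0.000429 m/yr = 0.429 m/kyr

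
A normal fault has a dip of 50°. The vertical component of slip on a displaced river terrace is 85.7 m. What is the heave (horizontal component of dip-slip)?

71.9 m

heave = throw / tan(dip) = 85.7 / tan(50°) = 71.9 m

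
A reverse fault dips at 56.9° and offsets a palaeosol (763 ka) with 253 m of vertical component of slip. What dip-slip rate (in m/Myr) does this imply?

dip-slip = throw / sin(dip) = 253 m / sin(56.9°) = 302 m
rate = 302 m / 763 ka = 0.000396 m/yr = 396 m/Myr

396 m/Myr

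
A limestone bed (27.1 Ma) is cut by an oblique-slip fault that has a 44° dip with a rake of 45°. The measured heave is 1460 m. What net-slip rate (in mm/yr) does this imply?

dip-slip = heave / cos(dip) = 1460 / cos(44°) = 2030 m
net slip = dip-slip / sin(rake) = 2030 / sin(45°) = 2870 m
rate = 2870 m / 27.1 Ma = 0.000106 m/yr = 0.106 mm/yr

0.106 mm/yr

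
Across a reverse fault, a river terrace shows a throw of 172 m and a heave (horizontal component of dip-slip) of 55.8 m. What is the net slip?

181 m

net slip = √(throw² + heave²) = √(172² + 55.8²) = 181 m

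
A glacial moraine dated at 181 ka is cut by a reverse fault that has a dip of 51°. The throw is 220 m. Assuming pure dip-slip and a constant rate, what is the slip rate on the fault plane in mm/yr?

1.56 mm/yr

dip-slip = throw / sin(dip) = 220 m / sin(51°) = 283.1 m
rate = 283.1 m / 181 ka = 0.00156 m/yr = 1.56 mm/yr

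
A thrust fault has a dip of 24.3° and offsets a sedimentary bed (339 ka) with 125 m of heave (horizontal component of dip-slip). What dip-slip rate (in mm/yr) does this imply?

0.405 mm/yr

dip-slip = heave / cos(dip) = 125 m / cos(24.3°) = 137.2 m
rate = 137.2 m / 339 ka = 0.000405 m/yr = 0.405 mm/yr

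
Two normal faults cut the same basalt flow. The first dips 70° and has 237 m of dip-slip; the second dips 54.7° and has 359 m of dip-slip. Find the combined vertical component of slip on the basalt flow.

throw_A = 237 × sin(70°) = 222.7 m
throw_B = 359 × sin(54.7°) = 293 m
total = 222.7 + 293 = 516 m

516 m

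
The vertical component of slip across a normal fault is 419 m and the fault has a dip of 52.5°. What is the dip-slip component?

528 m

dip-slip = throw / sin(dip) = 419 / sin(52.5°) = 528 m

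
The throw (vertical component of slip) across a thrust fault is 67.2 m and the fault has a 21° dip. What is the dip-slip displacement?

188 m

dip-slip = throw / sin(dip) = 67.2 / sin(21°) = 188 m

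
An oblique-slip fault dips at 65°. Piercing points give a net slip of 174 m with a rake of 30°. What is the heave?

36.8 m

dip-slip = net slip × sin(rake) = 174 m × sin(30°) = 87 m
heave = dip-slip × cos(dip) = 87 × cos(65°) = 36.8 m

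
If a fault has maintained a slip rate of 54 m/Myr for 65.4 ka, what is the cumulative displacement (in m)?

3.53 m

slip = rate × time = 54 m/Myr × 65.4 ka = 3.53 m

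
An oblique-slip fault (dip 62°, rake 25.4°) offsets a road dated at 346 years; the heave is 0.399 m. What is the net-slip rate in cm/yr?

0.573 cm/yr

dip-slip = heave / cos(dip) = 0.399 / cos(62°) = 0.8499 m
net slip = dip-slip / sin(rake) = 0.8499 / sin(25.4°) = 1.981 m
rate = 1.981 m / 346 years = 0.00573 m/yr = 0.573 cm/yr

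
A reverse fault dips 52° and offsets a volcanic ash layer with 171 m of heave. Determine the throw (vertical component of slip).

219 m

throw = heave × tan(dip) = 171 × tan(52°) = 219 m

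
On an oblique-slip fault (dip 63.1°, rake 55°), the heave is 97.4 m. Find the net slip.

dip-slip = heave / cos(dip) = 97.4 / cos(63.1°) = 215.3 m
net slip = dip-slip / sin(rake) = 215.3 / sin(55°) = 263 m

263 m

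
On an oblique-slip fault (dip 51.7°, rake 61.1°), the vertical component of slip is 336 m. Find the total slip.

489 m

dip-slip = throw / sin(dip) = 336 / sin(51.7°) = 428.1 m
net slip = dip-slip / sin(rake) = 428.1 / sin(61.1°) = 489 m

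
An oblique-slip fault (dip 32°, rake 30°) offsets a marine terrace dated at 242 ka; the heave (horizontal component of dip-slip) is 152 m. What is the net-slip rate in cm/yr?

dip-slip = heave / cos(dip) = 152 / cos(32°) = 179.2 m
net slip = dip-slip / sin(rake) = 179.2 / sin(30°) = 358.5 m
rate = 358.5 m / 242 ka = 0.00148 m/yr = 0.148 cm/yr

0.148 cm/yr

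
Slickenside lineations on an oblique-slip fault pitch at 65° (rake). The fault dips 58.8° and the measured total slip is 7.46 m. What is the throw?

5.78 m

dip-slip = net slip × sin(rake) = 7.46 m × sin(65°) = 6.761 m
throw = dip-slip × sin(dip) = 6.761 × sin(58.8°) = 5.78 m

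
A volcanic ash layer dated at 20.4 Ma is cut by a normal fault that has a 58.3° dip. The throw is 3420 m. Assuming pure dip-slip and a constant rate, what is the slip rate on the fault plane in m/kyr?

dip-slip = throw / sin(dip) = 3420 m / sin(58.3°) = 4020 m
rate = 4020 m / 20.4 Ma = 0.000197 m/yr = 0.197 m/kyr

0.197 m/kyr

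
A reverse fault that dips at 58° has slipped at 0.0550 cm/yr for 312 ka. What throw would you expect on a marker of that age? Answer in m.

dip-slip = rate × time = 0.0550 cm/yr × 312 ka = 171.6 m
throw = dip-slip × sin(dip) = 171.6 × sin(58°) = 146 m

146 m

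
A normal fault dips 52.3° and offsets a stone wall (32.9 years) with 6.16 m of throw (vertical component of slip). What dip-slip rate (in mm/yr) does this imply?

dip-slip = throw / sin(dip) = 6.16 m / sin(52.3°) = 7.785 m
rate = 7.785 m / 32.9 years = 0.237 m/yr = 237 mm/yr

237 mm/yr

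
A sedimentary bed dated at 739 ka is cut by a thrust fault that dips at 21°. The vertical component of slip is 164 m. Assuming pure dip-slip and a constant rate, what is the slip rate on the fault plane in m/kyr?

0.619 m/kyr

dip-slip = throw / sin(dip) = 164 m / sin(21°) = 457.6 m
rate = 457.6 m / 739 ka = 0.000619 m/yr = 0.619 m/kyr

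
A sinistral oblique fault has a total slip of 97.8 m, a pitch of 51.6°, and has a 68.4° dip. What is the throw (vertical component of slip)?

dip-slip = net slip × sin(rake) = 97.8 m × sin(51.6°) = 76.65 m
throw = dip-slip × sin(dip) = 76.65 × sin(68.4°) = 71.3 m

71.3 m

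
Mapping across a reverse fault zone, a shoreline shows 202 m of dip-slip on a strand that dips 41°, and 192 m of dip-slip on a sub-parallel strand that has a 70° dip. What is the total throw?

313 m

throw_A = 202 × sin(41°) = 132.5 m
throw_B = 192 × sin(70°) = 180.4 m
total = 132.5 + 180.4 = 313 m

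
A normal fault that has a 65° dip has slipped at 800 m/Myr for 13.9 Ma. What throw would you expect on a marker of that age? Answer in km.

10.1 km

dip-slip = rate × time = 800 m/Myr × 13.9 Ma = 11120 m
throw = dip-slip × sin(dip) = 11120 × sin(65°) = 10100 m = 10.1 km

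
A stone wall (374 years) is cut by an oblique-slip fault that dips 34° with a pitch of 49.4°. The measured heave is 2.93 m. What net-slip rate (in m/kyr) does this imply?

dip-slip = heave / cos(dip) = 2.93 / cos(34°) = 3.534 m
net slip = dip-slip / sin(rake) = 3.534 / sin(49.4°) = 4.655 m
rate = 4.655 m / 374 years = 0.0124 m/yr = 12.4 m/kyr

12.4 m/kyr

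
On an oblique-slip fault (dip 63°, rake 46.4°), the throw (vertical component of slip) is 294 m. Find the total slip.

dip-slip = throw / sin(dip) = 294 / sin(63°) = 330 m
net slip = dip-slip / sin(rake) = 330 / sin(46.4°) = 456 m

456 m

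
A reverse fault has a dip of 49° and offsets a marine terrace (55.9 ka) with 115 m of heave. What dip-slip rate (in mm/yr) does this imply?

3.14 mm/yr

dip-slip = heave / cos(dip) = 115 m / cos(49°) = 175.3 m
rate = 175.3 m / 55.9 ka = 0.00314 m/yr = 3.14 mm/yr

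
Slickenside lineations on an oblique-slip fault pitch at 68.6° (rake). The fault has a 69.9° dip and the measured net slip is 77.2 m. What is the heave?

dip-slip = net slip × sin(rake) = 77.2 m × sin(68.6°) = 71.88 m
heave = dip-slip × cos(dip) = 71.88 × cos(69.9°) = 24.7 m

24.7 m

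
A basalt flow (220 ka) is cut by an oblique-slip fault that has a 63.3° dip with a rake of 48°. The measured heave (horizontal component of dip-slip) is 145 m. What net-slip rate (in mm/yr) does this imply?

dip-slip = heave / cos(dip) = 145 / cos(63.3°) = 322.7 m
net slip = dip-slip / sin(rake) = 322.7 / sin(48°) = 434.2 m
rate = 434.2 m / 220 ka = 0.00197 m/yr = 1.97 mm/yr

1.97 mm/yr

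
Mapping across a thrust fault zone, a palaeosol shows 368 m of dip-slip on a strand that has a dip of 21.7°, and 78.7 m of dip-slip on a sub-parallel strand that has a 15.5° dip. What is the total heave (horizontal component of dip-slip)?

heave_A = 368 × cos(21.7°) = 341.9 m
heave_B = 78.7 × cos(15.5°) = 75.84 m
total = 341.9 + 75.84 = 418 m

418 m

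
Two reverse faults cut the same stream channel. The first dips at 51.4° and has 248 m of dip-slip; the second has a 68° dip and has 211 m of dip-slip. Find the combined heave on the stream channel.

heave_A = 248 × cos(51.4°) = 154.7 m
heave_B = 211 × cos(68°) = 79.04 m
total = 154.7 + 79.04 = 234 m

234 m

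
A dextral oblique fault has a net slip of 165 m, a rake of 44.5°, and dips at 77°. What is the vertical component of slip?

113 m

dip-slip = net slip × sin(rake) = 165 m × sin(44.5°) = 115.7 m
throw = dip-slip × sin(dip) = 115.7 × sin(77°) = 113 m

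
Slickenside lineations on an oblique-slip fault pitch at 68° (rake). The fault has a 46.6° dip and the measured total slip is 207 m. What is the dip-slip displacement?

192 m

dip-slip = net slip × sin(rake) = 207 m × sin(68°) = 192 m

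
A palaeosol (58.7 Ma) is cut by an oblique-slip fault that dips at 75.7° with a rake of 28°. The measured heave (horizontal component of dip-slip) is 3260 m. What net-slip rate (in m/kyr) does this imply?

dip-slip = heave / cos(dip) = 3260 / cos(75.7°) = 13200 m
net slip = dip-slip / sin(rake) = 13200 / sin(28°) = 28110 m
rate = 28110 m / 58.7 Ma = 0.000479 m/yr = 0.479 m/kyr

0.479 m/kyr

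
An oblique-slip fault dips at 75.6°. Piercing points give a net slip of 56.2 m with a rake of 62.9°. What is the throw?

dip-slip = net slip × sin(rake) = 56.2 m × sin(62.9°) = 50.03 m
throw = dip-slip × sin(dip) = 50.03 × sin(75.6°) = 48.5 m

48.5 m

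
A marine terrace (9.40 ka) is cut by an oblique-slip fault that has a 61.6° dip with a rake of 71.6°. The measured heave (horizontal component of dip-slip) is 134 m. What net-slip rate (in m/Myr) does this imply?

dip-slip = heave / cos(dip) = 134 / cos(61.6°) = 281.7 m
net slip = dip-slip / sin(rake) = 281.7 / sin(71.6°) = 296.9 m
rate = 296.9 m / 9.40 ka = 0.0316 m/yr = 31600 m/Myr

31600 m/Myr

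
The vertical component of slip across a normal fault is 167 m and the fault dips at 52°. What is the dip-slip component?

212 m

dip-slip = throw / sin(dip) = 167 / sin(52°) = 212 m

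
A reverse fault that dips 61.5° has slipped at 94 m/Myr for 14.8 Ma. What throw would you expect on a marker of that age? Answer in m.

1220 m

dip-slip = rate × time = 94 m/Myr × 14.8 Ma = 1391 m
throw = dip-slip × sin(dip) = 1391 × sin(61.5°) = 1220 m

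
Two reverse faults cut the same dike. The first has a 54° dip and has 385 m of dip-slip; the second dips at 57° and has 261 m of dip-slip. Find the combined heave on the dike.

heave_A = 385 × cos(54°) = 226.3 m
heave_B = 261 × cos(57°) = 142.2 m
total = 226.3 + 142.2 = 368 m

368 m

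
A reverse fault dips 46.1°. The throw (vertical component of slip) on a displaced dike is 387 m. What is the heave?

heave = throw / tan(dip) = 387 / tan(46.1°) = 372 m

372 m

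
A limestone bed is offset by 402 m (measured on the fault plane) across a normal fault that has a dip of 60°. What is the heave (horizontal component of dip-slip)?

201 m

heave = dip-slip × cos(dip) = 402 m × cos(60°) = 201 m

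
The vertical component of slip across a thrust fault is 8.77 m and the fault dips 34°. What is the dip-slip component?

15.7 m

dip-slip = throw / sin(dip) = 8.77 / sin(34°) = 15.7 m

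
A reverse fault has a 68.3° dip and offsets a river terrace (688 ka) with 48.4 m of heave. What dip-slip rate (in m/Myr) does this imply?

dip-slip = heave / cos(dip) = 48.4 m / cos(68.3°) = 130.9 m
rate = 130.9 m / 688 ka = 0.000190 m/yr = 190 m/Myr

190 m/Myr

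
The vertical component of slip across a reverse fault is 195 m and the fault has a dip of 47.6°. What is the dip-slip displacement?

264 m

dip-slip = throw / sin(dip) = 195 / sin(47.6°) = 264 m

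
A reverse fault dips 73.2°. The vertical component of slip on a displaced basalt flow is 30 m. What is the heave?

9.06 m

heave = throw / tan(dip) = 30 / tan(73.2°) = 9.06 m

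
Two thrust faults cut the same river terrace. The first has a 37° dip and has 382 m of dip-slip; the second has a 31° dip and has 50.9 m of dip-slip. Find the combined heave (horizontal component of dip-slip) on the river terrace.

349 m

heave_A = 382 × cos(37°) = 305.1 m
heave_B = 50.9 × cos(31°) = 43.63 m
total = 305.1 + 43.63 = 349 m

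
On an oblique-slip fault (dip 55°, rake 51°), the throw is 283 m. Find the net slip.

dip-slip = throw / sin(dip) = 283 / sin(55°) = 345.5 m
net slip = dip-slip / sin(rake) = 345.5 / sin(51°) = 445 m

445 m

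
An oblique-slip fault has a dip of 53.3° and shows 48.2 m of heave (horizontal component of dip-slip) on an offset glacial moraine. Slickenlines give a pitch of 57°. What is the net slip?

dip-slip = heave / cos(dip) = 48.2 / cos(53.3°) = 80.65 m
net slip = dip-slip / sin(rake) = 80.65 / sin(57°) = 96.2 m

96.2 m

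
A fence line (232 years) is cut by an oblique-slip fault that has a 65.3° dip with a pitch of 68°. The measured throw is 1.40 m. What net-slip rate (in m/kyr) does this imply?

dip-slip = throw / sin(dip) = 1.40 / sin(65.3°) = 1.541 m
net slip = dip-slip / sin(rake) = 1.541 / sin(68°) = 1.662 m
rate = 1.662 m / 232 years = 0.00716 m/yr = 7.16 m/kyr

7.16 m/kyr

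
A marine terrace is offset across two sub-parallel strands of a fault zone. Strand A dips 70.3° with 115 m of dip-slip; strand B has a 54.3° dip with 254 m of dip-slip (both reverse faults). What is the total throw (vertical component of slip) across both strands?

throw_A = 115 × sin(70.3°) = 108.3 m
throw_B = 254 × sin(54.3°) = 206.3 m
total = 108.3 + 206.3 = 315 m

315 m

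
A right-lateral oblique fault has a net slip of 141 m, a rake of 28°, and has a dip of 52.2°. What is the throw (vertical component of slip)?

dip-slip = net slip × sin(rake) = 141 m × sin(28°) = 66.20 m
throw = dip-slip × sin(dip) = 66.20 × sin(52.2°) = 52.3 m

52.3 m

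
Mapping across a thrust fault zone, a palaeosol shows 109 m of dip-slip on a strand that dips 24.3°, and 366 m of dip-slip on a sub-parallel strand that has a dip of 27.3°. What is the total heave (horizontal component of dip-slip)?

425 m

heave_A = 109 × cos(24.3°) = 99.34 m
heave_B = 366 × cos(27.3°) = 325.2 m
total = 99.34 + 325.2 = 425 m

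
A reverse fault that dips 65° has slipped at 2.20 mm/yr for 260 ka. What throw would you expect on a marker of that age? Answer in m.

dip-slip = rate × time = 2.20 mm/yr × 260 ka = 572 m
throw = dip-slip × sin(dip) = 572 × sin(65°) = 518 m

518 m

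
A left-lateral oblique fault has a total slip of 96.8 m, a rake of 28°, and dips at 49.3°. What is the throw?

34.5 m

dip-slip = net slip × sin(rake) = 96.8 m × sin(28°) = 45.44 m
throw = dip-slip × sin(dip) = 45.44 × sin(49.3°) = 34.5 m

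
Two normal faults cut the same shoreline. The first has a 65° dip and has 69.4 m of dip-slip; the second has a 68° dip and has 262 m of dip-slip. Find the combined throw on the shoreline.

306 m

throw_A = 69.4 × sin(65°) = 62.90 m
throw_B = 262 × sin(68°) = 242.9 m
total = 62.90 + 242.9 = 306 m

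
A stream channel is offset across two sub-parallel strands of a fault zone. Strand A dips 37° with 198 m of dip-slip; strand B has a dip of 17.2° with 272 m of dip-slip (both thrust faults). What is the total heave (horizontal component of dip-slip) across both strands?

418 m

heave_A = 198 × cos(37°) = 158.1 m
heave_B = 272 × cos(17.2°) = 259.8 m
total = 158.1 + 259.8 = 418 m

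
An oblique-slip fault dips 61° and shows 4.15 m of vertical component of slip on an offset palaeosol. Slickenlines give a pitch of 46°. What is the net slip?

6.60 m

dip-slip = throw / sin(dip) = 4.15 / sin(61°) = 4.745 m
net slip = dip-slip / sin(rake) = 4.745 / sin(46°) = 6.60 m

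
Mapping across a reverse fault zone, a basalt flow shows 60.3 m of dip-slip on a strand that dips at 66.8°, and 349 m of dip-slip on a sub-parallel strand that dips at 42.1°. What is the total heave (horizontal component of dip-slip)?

heave_A = 60.3 × cos(66.8°) = 23.75 m
heave_B = 349 × cos(42.1°) = 258.9 m
total = 23.75 + 258.9 = 283 m

283 m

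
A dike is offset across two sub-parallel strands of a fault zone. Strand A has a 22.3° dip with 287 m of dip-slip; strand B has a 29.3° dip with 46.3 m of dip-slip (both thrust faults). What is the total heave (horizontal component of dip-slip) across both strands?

heave_A = 287 × cos(22.3°) = 265.5 m
heave_B = 46.3 × cos(29.3°) = 40.38 m
total = 265.5 + 40.38 = 306 m

306 m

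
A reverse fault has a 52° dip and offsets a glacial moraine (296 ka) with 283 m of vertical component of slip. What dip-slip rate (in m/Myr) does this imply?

dip-slip = throw / sin(dip) = 283 m / sin(52°) = 359.1 m
rate = 359.1 m / 296 ka = 0.00121 m/yr = 1210 m/Myr

1210 m/Myr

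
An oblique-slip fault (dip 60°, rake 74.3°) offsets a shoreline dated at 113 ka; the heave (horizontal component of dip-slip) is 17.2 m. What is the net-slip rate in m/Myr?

dip-slip = heave / cos(dip) = 17.2 / cos(60°) = 34.40 m
net slip = dip-slip / sin(rake) = 34.40 / sin(74.3°) = 35.73 m
rate = 35.73 m / 113 ka = 0.000316 m/yr = 316 m/Myr

316 m/Myr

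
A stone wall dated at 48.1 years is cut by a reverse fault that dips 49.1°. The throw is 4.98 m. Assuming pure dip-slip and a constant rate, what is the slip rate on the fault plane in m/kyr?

137 m/kyr

dip-slip = throw / sin(dip) = 4.98 m / sin(49.1°) = 6.589 m
rate = 6.589 m / 48.1 years = 0.137 m/yr = 137 m/kyr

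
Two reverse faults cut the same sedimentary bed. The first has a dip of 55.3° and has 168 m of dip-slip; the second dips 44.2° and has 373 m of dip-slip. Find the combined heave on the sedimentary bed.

heave_A = 168 × cos(55.3°) = 95.64 m
heave_B = 373 × cos(44.2°) = 267.4 m
total = 95.64 + 267.4 = 363 m

363 m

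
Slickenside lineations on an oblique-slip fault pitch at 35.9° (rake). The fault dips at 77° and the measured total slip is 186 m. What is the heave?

dip-slip = net slip × sin(rake) = 186 m × sin(35.9°) = 109.1 m
heave = dip-slip × cos(dip) = 109.1 × cos(77°) = 24.5 m

24.5 m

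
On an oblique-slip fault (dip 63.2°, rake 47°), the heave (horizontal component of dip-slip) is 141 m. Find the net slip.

428 m

dip-slip = heave / cos(dip) = 141 / cos(63.2°) = 312.7 m
net slip = dip-slip / sin(rake) = 312.7 / sin(47°) = 428 m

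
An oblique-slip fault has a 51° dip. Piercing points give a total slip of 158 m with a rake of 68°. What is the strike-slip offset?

59.2 m

strike-slip = net slip × cos(rake) = 158 m × cos(68°) = 59.2 m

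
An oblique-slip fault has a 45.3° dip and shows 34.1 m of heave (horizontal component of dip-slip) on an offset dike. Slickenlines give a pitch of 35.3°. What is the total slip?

dip-slip = heave / cos(dip) = 34.1 / cos(45.3°) = 48.48 m
net slip = dip-slip / sin(rake) = 48.48 / sin(35.3°) = 83.9 m

83.9 m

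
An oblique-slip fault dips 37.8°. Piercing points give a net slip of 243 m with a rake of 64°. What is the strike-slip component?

strike-slip = net slip × cos(rake) = 243 m × cos(64°) = 107 m

107 m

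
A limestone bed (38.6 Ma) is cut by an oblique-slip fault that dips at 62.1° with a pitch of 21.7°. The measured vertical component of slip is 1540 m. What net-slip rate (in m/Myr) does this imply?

122 m/Myr

dip-slip = throw / sin(dip) = 1540 / sin(62.1°) = 1743 m
net slip = dip-slip / sin(rake) = 1743 / sin(21.7°) = 4713 m
rate = 4713 m / 38.6 Ma = 0.000122 m/yr = 122 m/Myr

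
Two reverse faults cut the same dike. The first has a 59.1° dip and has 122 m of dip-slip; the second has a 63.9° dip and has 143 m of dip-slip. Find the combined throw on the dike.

throw_A = 122 × sin(59.1°) = 104.7 m
throw_B = 143 × sin(63.9°) = 128.4 m
total = 104.7 + 128.4 = 233 m

233 m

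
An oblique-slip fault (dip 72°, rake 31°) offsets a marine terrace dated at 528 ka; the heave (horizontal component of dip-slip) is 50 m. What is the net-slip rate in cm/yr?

0.0595 cm/yr

dip-slip = heave / cos(dip) = 50 / cos(72°) = 161.8 m
net slip = dip-slip / sin(rake) = 161.8 / sin(31°) = 314.2 m
rate = 314.2 m / 528 ka = 0.000595 m/yr = 0.0595 cm/yr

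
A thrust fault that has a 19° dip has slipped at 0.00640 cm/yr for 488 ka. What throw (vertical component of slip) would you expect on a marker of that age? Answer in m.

dip-slip = rate × time = 0.00640 cm/yr × 488 ka = 31.23 m
throw = dip-slip × sin(dip) = 31.23 × sin(19°) = 10.2 m

10.2 m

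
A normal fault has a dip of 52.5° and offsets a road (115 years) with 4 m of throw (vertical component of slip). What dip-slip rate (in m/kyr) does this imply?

dip-slip = throw / sin(dip) = 4 m / sin(52.5°) = 5.042 m
rate = 5.042 m / 115 years = 0.0438 m/yr = 43.8 m/kyr

43.8 m/kyr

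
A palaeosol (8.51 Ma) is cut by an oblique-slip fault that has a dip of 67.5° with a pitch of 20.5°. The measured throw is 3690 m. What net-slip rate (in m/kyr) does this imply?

dip-slip = throw / sin(dip) = 3690 / sin(67.5°) = 3994 m
net slip = dip-slip / sin(rake) = 3994 / sin(20.5°) = 11400 m
rate = 11400 m / 8.51 Ma = 0.00134 m/yr = 1.34 m/kyr

1.34 m/kyr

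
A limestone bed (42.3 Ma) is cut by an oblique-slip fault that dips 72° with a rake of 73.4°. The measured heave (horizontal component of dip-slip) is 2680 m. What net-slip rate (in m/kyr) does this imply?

dip-slip = heave / cos(dip) = 2680 / cos(72°) = 8673 m
net slip = dip-slip / sin(rake) = 8673 / sin(73.4°) = 9050 m
rate = 9050 m / 42.3 Ma = 0.000214 m/yr = 0.214 m/kyr

0.214 m/kyr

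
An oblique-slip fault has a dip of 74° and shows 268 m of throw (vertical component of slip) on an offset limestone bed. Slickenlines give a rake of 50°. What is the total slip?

dip-slip = throw / sin(dip) = 268 / sin(74°) = 278.8 m
net slip = dip-slip / sin(rake) = 278.8 / sin(50°) = 364 m

364 m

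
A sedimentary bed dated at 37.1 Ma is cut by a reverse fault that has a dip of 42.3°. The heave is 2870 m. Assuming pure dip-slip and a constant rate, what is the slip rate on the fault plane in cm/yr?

dip-slip = heave / cos(dip) = 2870 m / cos(42.3°) = 3880 m
rate = 3880 m / 37.1 Ma = 0.000105 m/yr = 0.0105 cm/yr

0.0105 cm/yr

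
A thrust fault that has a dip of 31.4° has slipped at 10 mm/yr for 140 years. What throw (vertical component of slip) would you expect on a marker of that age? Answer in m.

dip-slip = rate × time = 10 mm/yr × 140 years = 1.400 m
throw = dip-slip × sin(dip) = 1.400 × sin(31.4°) = 0.729 m

0.729 m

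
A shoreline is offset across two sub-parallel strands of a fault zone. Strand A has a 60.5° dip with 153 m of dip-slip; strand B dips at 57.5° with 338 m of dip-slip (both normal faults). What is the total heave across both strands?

heave_A = 153 × cos(60.5°) = 75.34 m
heave_B = 338 × cos(57.5°) = 181.6 m
total = 75.34 + 181.6 = 257 m

257 m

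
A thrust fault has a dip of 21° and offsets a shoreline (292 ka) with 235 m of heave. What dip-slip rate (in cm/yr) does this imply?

dip-slip = heave / cos(dip) = 235 m / cos(21°) = 251.7 m
rate = 251.7 m / 292 ka = 0.000862 m/yr = 0.0862 cm/yr

0.0862 cm/yr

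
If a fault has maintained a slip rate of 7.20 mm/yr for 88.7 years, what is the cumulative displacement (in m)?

slip = rate × time = 7.20 mm/yr × 88.7 years = 0.639 m

0.639 m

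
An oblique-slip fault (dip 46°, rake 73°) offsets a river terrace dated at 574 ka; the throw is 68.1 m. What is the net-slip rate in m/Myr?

172 m/Myr

dip-slip = throw / sin(dip) = 68.1 / sin(46°) = 94.67 m
net slip = dip-slip / sin(rake) = 94.67 / sin(73°) = 99 m
rate = 99 m / 574 ka = 0.000172 m/yr = 172 m/Myr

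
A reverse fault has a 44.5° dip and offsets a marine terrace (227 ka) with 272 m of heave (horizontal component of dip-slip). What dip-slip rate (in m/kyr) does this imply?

1.68 m/kyr

dip-slip = heave / cos(dip) = 272 m / cos(44.5°) = 381.4 m
rate = 381.4 m / 227 ka = 0.00168 m/yr = 1.68 m/kyr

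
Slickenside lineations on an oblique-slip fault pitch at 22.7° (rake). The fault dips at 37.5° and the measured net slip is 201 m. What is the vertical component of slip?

dip-slip = net slip × sin(rake) = 201 m × sin(22.7°) = 77.57 m
throw = dip-slip × sin(dip) = 77.57 × sin(37.5°) = 47.2 m

47.2 m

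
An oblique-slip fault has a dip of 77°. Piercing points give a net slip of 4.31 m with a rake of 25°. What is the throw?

1.77 m

dip-slip = net slip × sin(rake) = 4.31 m × sin(25°) = 1.821 m
throw = dip-slip × sin(dip) = 1.821 × sin(77°) = 1.77 m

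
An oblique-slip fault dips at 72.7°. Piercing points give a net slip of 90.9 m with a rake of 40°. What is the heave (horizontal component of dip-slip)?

17.4 m

dip-slip = net slip × sin(rake) = 90.9 m × sin(40°) = 58.43 m
heave = dip-slip × cos(dip) = 58.43 × cos(72.7°) = 17.4 m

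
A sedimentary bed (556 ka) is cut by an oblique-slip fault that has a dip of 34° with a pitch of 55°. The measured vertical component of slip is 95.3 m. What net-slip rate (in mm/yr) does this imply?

dip-slip = throw / sin(dip) = 95.3 / sin(34°) = 170.4 m
net slip = dip-slip / sin(rake) = 170.4 / sin(55°) = 208 m
rate = 208 m / 556 ka = 0.000374 m/yr = 0.374 mm/yr

0.374 mm/yr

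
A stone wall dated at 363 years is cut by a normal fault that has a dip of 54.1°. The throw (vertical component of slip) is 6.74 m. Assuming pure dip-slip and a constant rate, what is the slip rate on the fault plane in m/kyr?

dip-slip = throw / sin(dip) = 6.74 m / sin(54.1°) = 8.321 m
rate = 8.321 m / 363 years = 0.0229 m/yr = 22.9 m/kyr

22.9 m/kyr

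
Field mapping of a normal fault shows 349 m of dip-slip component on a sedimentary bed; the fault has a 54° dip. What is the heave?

heave = dip-slip × cos(dip) = 349 m × cos(54°) = 205 m

205 m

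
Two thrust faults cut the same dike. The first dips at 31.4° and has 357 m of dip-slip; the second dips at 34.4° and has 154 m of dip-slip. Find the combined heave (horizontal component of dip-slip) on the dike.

432 m

heave_A = 357 × cos(31.4°) = 304.7 m
heave_B = 154 × cos(34.4°) = 127.1 m
total = 304.7 + 127.1 = 432 m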